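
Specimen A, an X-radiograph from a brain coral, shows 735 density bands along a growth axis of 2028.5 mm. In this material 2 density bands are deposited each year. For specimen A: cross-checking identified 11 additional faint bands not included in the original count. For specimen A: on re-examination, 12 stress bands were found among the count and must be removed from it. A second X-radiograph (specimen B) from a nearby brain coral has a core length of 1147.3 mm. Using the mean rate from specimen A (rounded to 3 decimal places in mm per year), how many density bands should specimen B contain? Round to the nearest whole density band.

415 density bands

Specimen A: after corrections the count is 735 − 12 + 11 = 734 density bands.
Specimen A: dividing by 2 density bands per year: 734 / 2 = 367 years.
A: Mean rate = 2028.5 mm / 367 years ≈ 5.527 mm/year.
B spans 1147.3 / 5.527 = 207.58 years; at 2 density bands per year that is 207.58 × 2 ≈ 415 density bands.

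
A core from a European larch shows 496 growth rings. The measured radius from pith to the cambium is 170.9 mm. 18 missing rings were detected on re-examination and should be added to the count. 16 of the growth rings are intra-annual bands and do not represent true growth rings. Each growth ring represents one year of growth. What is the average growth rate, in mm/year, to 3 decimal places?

Adjusted count: 496 − 16 + 18 = 498 growth rings.
Mean rate = 170.9 mm / 498 years ≈ 0.343 mm/year.

0.343 mm/year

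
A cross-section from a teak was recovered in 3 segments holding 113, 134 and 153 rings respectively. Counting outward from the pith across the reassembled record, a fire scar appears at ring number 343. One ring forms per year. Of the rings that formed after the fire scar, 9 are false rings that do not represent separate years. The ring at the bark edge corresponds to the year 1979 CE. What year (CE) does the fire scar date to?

Total rings = 113 + 134 + 153 = 400.
Between ring 343 and the bark edge there are 400 − 343 = 57 rings.
57 − 9 false = 48 true rings after the fire scar.
1979 − 48 = 1931 CE.

1931 CE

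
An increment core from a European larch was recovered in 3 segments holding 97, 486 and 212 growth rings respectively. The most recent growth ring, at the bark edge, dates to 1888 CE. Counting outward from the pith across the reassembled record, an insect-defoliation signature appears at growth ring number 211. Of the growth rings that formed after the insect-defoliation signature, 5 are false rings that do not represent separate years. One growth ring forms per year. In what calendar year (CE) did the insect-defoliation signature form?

1309 CE

Total growth rings = 97 + 486 + 212 = 795.
795 − 211 = 584 growth rings lie beyond the insect-defoliation signature toward the bark edge.
584 − 5 false = 579 true growth rings after the insect-defoliation signature.
1888 − 579 = 1309 CE.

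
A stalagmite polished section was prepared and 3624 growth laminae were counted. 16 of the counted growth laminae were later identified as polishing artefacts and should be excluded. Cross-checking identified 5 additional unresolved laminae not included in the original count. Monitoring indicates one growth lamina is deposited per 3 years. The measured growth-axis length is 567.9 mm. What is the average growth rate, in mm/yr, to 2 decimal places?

After corrections the count is 3624 − 16 + 5 = 3613 growth laminae.
Multiplying by 3 years per growth lamina: 3613 × 3 = 10839 years.
567.9 mm over 10839 years gives 567.9 / 10839 ≈ 0.05 mm/yr.

0.05 mm/yr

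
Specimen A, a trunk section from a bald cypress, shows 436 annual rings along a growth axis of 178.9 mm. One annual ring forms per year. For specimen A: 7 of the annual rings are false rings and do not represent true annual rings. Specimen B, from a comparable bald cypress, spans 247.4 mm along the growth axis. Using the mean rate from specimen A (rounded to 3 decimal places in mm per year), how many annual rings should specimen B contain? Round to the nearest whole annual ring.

Specimen A: adjusted count: 436 − 7 = 429 annual rings.
A: Mean rate = 178.9 mm / 429 years ≈ 0.417 mm/yr.
Specimen B: 247.4 mm / 0.417 mm per year = 593.29 years ≈ 593 annual rings.

593 annual rings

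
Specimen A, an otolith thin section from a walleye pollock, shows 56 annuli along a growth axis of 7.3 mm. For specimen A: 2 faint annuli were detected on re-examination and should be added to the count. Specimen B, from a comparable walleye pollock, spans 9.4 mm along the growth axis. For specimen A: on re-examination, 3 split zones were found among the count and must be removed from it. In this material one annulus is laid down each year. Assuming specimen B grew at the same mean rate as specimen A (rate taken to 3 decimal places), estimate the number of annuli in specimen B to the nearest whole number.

Specimen A: adjusted count: 56 − 3 + 2 = 55 annuli.
A: Mean rate = 7.3 mm / 55 years ≈ 0.133 mm/yr.
For B, 9.4 / 0.133 = 70.68 years ≈ 71 annuli.

71 annuli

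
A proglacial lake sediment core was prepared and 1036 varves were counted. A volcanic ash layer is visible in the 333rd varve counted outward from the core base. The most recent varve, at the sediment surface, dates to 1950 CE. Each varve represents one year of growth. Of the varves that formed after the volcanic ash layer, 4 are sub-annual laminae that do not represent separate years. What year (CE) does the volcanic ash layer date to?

1251 CE

Between varve 333 and the sediment surface there are 1036 − 333 = 703 varves.
703 − 4 false = 699 true varves after the volcanic ash layer.
1950 − 699 = 1251 CE.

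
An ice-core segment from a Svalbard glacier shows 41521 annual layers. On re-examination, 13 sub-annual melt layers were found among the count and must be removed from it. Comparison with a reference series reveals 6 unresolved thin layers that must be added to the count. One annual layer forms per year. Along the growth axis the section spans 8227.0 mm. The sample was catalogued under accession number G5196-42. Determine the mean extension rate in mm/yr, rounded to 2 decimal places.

0.20 mm/yr

After corrections the count is 41521 − 13 + 6 = 41514 annual layers.
8227.0 mm over 41514 years gives 8227.0 / 41514 ≈ 0.20 mm/yr.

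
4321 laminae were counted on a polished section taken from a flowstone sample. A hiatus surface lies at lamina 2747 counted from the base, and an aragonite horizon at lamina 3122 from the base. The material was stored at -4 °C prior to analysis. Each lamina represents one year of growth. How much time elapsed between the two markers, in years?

375 years

Separation: 3122 − 2747 = 375 laminae.
At one lamina per year, 375 years elapsed between them.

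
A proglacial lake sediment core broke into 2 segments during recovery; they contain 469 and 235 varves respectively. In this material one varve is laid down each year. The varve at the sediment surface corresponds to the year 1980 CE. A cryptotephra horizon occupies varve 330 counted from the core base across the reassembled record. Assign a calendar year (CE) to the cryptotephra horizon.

1606 CE

Total varves = 469 + 235 = 704.
704 − 330 = 374 varves lie beyond the cryptotephra horizon toward the sediment surface.
The varve at the sediment surface is 1980 CE, so the cryptotephra horizon dates to 1980 − 374 = 1606 CE.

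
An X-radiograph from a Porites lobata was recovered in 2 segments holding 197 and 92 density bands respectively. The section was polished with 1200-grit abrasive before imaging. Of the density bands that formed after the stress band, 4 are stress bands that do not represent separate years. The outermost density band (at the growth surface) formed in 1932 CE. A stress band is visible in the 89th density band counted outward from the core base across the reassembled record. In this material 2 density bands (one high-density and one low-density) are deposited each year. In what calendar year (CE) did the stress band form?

1834 CE

Total density bands = 197 + 92 = 289.
Between density band 89 and the growth surface there are 289 − 89 = 200 density bands.
Removing the 4 false density bands leaves 200 − 4 = 196 true density bands beyond the stress band.
Dividing by 2 density bands per year: 196 / 2 = 98 years.
1932 − 98 = 1834 CE.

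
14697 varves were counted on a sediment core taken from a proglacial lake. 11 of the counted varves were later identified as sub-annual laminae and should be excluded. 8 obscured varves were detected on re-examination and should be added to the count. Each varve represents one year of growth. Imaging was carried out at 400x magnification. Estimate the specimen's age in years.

True varve count = 14697 − 11 + 8 = 14694.
One varve per year makes the duration 14694 years.

14694 yr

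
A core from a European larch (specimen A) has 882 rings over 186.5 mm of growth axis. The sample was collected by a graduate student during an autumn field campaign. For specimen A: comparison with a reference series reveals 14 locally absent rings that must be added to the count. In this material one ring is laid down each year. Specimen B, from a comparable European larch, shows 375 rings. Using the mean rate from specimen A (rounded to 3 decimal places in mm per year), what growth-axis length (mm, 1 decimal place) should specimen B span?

78.0 mm

Specimen A: true ring count = 882 + 14 = 896.
A: Extension rate ≈ 186.5 / 896 = 0.208 mm per year.
Length of B = 0.208 × 375 = 78.0 mm.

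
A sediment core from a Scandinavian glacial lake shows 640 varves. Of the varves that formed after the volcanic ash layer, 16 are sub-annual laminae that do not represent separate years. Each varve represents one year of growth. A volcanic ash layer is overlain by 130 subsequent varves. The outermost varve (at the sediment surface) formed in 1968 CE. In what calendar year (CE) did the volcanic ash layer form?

1854 CE

There are 130 varves younger than the volcanic ash layer.
Removing the 16 false varves leaves 130 − 16 = 114 true varves beyond the volcanic ash layer.
1968 − 114 = 1854 CE.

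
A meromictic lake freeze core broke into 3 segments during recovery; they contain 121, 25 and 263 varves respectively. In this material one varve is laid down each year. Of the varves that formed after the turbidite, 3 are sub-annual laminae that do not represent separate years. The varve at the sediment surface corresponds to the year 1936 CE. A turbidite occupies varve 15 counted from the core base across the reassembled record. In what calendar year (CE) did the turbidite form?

1545 CE

Total varves = 121 + 25 + 263 = 409.
Between varve 15 and the sediment surface there are 409 − 15 = 394 varves.
Removing the 3 false varves leaves 394 − 3 = 391 true varves beyond the turbidite.
Counting back 391 years from 1936 CE places the turbidite in 1936 − 391 = 1545 CE.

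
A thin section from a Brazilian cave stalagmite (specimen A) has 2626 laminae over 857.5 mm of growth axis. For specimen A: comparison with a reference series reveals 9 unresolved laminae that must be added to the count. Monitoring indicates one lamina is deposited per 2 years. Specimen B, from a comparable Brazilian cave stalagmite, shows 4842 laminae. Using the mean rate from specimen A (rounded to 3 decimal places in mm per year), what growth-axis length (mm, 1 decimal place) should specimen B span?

Specimen A: true lamina count = 2626 + 9 = 2635.
Specimen A: at 2 years per lamina, 2635 × 2 = 5270 years.
A: Mean rate = 857.5 mm / 5270 years ≈ 0.163 mm per year.
Specimen B: at 2 years per lamina, 4842 × 2 = 9684 years. For B, 0.163 mm/year × 9684 years = 1578.5 mm.

1578.5 mm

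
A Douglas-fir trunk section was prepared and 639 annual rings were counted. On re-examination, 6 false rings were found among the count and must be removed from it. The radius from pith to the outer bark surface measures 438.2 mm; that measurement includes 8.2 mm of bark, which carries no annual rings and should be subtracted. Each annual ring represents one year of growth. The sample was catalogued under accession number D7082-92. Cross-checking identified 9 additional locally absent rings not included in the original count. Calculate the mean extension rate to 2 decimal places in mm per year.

True annual ring count = 639 − 6 + 9 = 642.
Net length = 438.2 − 8.2 = 430.0 mm.
Mean rate = 430.0 mm / 642 years ≈ 0.67 mm per year.

0.67 mm per year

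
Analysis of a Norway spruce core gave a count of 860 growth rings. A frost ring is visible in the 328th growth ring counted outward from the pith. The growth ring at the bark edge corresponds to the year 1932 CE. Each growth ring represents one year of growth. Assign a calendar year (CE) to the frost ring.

Between growth ring 328 and the bark edge there are 860 − 328 = 532 growth rings.
The growth ring at the bark edge is 1932 CE, so the frost ring dates to 1932 − 532 = 1400 CE.

1400 CE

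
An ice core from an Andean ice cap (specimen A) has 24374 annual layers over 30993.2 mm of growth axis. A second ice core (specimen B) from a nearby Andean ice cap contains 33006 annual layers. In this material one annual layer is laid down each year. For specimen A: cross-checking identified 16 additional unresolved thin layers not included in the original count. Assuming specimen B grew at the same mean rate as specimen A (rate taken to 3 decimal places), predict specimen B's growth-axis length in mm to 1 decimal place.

Specimen A: after corrections the count is 24374 + 16 = 24390 annual layers.
A: Extension rate ≈ 30993.2 / 24390 = 1.271 mm/year.
B's length ≈ 1.271 × 33006 = 41950.6 mm.

41950.6 mm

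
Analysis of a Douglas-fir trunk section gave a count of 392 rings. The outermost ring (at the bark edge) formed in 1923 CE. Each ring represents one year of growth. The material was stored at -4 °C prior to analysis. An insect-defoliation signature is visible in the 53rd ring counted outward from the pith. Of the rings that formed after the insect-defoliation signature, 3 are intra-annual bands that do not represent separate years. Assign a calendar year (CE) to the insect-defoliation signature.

1587 CE

Between ring 53 and the bark edge there are 392 − 53 = 339 rings.
Excluding 3 false rings: 339 − 3 = 336.
The ring at the bark edge is 1923 CE, so the insect-defoliation signature dates to 1923 − 336 = 1587 CE.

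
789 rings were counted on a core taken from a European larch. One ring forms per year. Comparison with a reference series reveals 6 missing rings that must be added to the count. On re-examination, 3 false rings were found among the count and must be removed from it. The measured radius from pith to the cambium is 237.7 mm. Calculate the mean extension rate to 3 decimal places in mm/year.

After corrections the count is 789 − 3 + 6 = 792 rings.
Extension rate ≈ 237.7 / 792 = 0.300 mm/year.

0.300 mm/year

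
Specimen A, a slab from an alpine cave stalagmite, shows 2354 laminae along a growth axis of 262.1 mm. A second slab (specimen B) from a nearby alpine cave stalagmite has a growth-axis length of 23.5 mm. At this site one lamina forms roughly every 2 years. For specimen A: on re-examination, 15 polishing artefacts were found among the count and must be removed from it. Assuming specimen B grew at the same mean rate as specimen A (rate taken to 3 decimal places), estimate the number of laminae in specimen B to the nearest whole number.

210 laminae

Specimen A: correcting the raw count gives 2354 − 15 = 2339 true laminae.
Specimen A: 2339 laminae at 2 years each span 2339 × 2 = 4678 years.
A: 262.1 mm over 4678 years gives 262.1 / 4678 ≈ 0.056 mm/yr.
Specimen B: 23.5 mm / 0.056 mm per year = 419.64 years; at 2 years per lamina that is 419.64 / 2 ≈ 210 laminae.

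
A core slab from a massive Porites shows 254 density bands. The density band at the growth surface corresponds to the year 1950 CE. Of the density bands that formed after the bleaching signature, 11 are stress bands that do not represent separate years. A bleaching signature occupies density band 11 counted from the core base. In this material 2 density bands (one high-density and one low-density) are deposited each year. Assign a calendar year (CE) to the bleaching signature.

The bleaching signature sits at density band 11 from the core base, so 254 − 11 = 243 density bands formed after it.
243 − 11 false = 232 true density bands after the bleaching signature.
Dividing by 2 density bands per year: 232 / 2 = 116 years.
Counting back 116 years from 1950 CE places the bleaching signature in 1950 − 116 = 1834 CE.

1834 CE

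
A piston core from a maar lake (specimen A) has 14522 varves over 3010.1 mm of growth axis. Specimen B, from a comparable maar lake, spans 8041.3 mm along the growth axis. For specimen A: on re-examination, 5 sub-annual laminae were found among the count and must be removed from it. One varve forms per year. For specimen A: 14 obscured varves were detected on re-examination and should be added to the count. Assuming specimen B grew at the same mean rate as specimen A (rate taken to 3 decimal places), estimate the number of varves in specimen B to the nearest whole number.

Specimen A: adjusted count: 14522 − 5 + 14 = 14531 varves.
A: Mean rate = 3010.1 mm / 14531 years ≈ 0.207 mm/year.
Specimen B: 8041.3 mm / 0.207 mm per year = 38846.86 years ≈ 38847 varves.

38847 varves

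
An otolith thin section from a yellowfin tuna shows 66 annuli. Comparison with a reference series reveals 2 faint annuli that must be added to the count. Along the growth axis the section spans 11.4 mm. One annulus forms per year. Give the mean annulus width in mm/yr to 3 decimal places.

0.168 mm/yr

Correcting the raw count gives 66 + 2 = 68 true annuli.
Extension rate ≈ 11.4 / 68 = 0.168 mm/yr.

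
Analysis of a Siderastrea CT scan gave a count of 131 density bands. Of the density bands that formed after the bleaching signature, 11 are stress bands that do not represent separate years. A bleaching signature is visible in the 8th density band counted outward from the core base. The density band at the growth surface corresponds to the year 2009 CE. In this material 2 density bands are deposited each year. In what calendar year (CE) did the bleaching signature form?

131 − 8 = 123 density bands lie beyond the bleaching signature toward the growth surface.
Excluding 11 false density bands: 123 − 11 = 112.
With 2 density bands per year, 112 / 2 = 56 years.
2009 − 56 = 1953 CE.

1953 CE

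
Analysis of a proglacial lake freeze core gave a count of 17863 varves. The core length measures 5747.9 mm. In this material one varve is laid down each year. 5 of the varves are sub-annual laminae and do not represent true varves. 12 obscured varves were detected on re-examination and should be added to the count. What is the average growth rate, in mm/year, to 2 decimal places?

True varve count = 17863 − 5 + 12 = 17870.
5747.9 mm over 17870 years gives 5747.9 / 17870 ≈ 0.32 mm/year.

0.32 mm/year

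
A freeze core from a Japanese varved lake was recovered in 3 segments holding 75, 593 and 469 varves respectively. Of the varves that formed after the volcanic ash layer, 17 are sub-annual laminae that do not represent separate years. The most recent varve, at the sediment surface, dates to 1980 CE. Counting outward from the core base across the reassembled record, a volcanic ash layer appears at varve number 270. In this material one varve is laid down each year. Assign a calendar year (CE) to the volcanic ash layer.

Total varves = 75 + 593 + 469 = 1137.
The volcanic ash layer sits at varve 270 from the core base, so 1137 − 270 = 867 varves formed after it.
Removing the 17 false varves leaves 867 − 17 = 850 true varves beyond the volcanic ash layer.
The varve at the sediment surface is 1980 CE, so the volcanic ash layer dates to 1980 − 850 = 1130 CE.

1130 CE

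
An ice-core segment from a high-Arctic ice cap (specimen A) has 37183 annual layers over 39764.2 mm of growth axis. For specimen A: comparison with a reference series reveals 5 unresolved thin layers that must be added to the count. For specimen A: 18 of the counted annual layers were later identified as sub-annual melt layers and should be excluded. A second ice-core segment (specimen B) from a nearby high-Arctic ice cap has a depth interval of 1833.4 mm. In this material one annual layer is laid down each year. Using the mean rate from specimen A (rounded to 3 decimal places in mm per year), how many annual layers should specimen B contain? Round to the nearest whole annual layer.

Specimen A: after corrections the count is 37183 − 18 + 5 = 37170 annual layers.
A: 39764.2 mm over 37170 years gives 39764.2 / 37170 ≈ 1.070 mm/yr.
Specimen B: 1833.4 mm / 1.070 mm per year = 1713.46 years ≈ 1713 annual layers.

1713 annual layers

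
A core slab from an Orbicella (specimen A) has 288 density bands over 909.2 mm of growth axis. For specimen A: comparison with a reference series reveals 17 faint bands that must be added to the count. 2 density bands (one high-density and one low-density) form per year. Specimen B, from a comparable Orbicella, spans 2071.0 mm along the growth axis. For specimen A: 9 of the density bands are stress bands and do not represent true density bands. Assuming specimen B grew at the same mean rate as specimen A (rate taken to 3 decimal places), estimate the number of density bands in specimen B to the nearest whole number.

Specimen A: after corrections the count is 288 − 9 + 17 = 296 density bands.
Specimen A: with 2 density bands per year, 296 / 2 = 148 years.
A: Extension rate ≈ 909.2 / 148 = 6.143 mm/yr.
B spans 2071.0 / 6.143 = 337.13 years; at 2 density bands per year that is 337.13 × 2 ≈ 674 density bands.

674 density bands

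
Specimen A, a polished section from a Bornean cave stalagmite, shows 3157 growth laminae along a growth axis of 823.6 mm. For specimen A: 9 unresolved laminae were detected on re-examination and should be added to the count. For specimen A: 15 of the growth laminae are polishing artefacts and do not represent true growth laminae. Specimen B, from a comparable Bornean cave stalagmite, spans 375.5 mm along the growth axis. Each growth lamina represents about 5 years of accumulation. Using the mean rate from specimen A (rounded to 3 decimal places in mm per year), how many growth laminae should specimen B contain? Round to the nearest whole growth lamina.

1444 growth laminae

Specimen A: adjusted count: 3157 − 15 + 9 = 3151 growth laminae.
Specimen A: at 5 years per growth lamina, 3151 × 5 = 15755 years.
A: 823.6 mm over 15755 years gives 823.6 / 15755 ≈ 0.052 mm per year.
For B, 375.5 / 0.052 = 7221.15 years; at 5 years per growth lamina that is 7221.15 / 5 ≈ 1444 growth laminae.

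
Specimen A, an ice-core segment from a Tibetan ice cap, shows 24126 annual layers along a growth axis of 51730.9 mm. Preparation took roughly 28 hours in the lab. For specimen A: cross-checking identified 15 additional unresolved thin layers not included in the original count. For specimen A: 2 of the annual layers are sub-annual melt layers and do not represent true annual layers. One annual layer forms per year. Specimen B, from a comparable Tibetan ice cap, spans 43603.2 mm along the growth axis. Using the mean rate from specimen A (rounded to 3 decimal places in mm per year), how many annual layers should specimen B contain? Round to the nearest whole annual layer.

Specimen A: correcting the raw count gives 24126 − 2 + 15 = 24139 true annual layers.
A: Extension rate ≈ 51730.9 / 24139 = 2.143 mm/yr.
Specimen B: 43603.2 mm / 2.143 mm per year = 20346.80 years ≈ 20347 annual layers.

20347 annual layers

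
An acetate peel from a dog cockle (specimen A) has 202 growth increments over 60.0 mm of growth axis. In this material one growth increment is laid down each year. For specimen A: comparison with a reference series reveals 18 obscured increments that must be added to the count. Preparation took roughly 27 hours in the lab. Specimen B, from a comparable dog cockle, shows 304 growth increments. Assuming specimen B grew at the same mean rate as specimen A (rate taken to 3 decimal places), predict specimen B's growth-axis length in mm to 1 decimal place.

83.0 mm

Specimen A: after corrections the count is 202 + 18 = 220 growth increments.
A: Mean rate = 60.0 mm / 220 years ≈ 0.273 mm/year.
For B, 0.273 mm/year × 304 years = 83.0 mm.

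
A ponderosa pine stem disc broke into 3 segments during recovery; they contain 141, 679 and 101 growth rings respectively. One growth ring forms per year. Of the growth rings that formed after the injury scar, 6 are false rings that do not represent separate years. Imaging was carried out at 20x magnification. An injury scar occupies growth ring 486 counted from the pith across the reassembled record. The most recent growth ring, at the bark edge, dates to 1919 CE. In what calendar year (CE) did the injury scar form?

Total growth rings = 141 + 679 + 101 = 921.
921 − 486 = 435 growth rings lie beyond the injury scar toward the bark edge.
Removing the 6 false growth rings leaves 435 − 6 = 429 true growth rings beyond the injury scar.
The growth ring at the bark edge is 1919 CE, so the injury scar dates to 1919 − 429 = 1490 CE.

1490 CE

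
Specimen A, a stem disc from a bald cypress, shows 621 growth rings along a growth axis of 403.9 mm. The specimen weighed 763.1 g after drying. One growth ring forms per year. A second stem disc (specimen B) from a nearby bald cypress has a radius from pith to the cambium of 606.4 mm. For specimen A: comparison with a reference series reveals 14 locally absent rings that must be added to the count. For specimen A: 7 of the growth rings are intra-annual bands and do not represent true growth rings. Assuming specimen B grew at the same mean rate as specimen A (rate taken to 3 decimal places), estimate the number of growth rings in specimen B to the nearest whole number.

943 growth rings

Specimen A: adjusted count: 621 − 7 + 14 = 628 growth rings.
A: 403.9 mm over 628 years gives 403.9 / 628 ≈ 0.643 mm/yr.
Specimen B: 606.4 mm / 0.643 mm per year = 943.08 years ≈ 943 growth rings.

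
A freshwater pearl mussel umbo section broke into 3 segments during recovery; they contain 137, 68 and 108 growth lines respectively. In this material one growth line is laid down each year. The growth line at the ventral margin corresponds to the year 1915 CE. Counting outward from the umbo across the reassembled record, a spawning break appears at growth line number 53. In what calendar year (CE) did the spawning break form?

1655 CE

Total growth lines = 137 + 68 + 108 = 313.
The spawning break sits at growth line 53 from the umbo, so 313 − 53 = 260 growth lines formed after it.
The growth line at the ventral margin is 1915 CE, so the spawning break dates to 1915 − 260 = 1655 CE.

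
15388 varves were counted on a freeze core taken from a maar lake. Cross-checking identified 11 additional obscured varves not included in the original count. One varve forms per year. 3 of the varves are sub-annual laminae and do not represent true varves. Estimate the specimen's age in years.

15396 yr

After corrections the count is 15388 − 3 + 11 = 15396 varves.
At one varve per year, that is 15396 years.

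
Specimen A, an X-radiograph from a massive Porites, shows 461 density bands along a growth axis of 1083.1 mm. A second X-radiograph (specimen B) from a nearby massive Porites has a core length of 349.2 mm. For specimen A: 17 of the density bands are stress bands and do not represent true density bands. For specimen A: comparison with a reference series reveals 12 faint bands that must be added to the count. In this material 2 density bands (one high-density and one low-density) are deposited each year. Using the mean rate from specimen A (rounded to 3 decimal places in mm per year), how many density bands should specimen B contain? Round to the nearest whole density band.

147 density bands

Specimen A: adjusted count: 461 − 17 + 12 = 456 density bands.
Specimen A: with 2 density bands per year, 456 / 2 = 228 years.
A: Mean rate = 1083.1 mm / 228 years ≈ 4.750 mm per year.
Specimen B: 349.2 mm / 4.750 mm per year = 73.52 years; at 2 density bands per year that is 73.52 × 2 ≈ 147 density bands.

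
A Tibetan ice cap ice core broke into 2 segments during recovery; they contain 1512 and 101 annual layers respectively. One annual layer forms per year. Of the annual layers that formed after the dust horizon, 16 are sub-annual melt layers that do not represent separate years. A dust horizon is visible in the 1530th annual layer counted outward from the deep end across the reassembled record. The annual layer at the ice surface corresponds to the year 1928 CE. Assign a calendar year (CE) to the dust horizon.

Total annual layers = 1512 + 101 = 1613.
Between annual layer 1530 and the ice surface there are 1613 − 1530 = 83 annual layers.
Removing the 16 false annual layers leaves 83 − 16 = 67 true annual layers beyond the dust horizon.
1928 − 67 = 1861 CE.

1861 CE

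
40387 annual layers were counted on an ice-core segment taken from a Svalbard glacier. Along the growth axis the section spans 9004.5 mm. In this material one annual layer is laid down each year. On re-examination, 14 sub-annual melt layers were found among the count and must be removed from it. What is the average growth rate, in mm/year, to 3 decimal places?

Adjusted count: 40387 − 14 = 40373 annual layers.
Extension rate ≈ 9004.5 / 40373 = 0.223 mm/year.

0.223 mm/year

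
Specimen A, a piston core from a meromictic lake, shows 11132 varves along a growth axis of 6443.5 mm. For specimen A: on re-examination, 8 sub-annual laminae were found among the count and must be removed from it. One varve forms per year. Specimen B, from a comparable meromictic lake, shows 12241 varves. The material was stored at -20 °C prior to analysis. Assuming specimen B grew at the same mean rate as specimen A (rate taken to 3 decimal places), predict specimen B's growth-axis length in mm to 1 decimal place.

Specimen A: true varve count = 11132 − 8 = 11124.
A: Extension rate ≈ 6443.5 / 11124 = 0.579 mm per year.
Length of B = 0.579 × 12241 = 7087.5 mm.

7087.5 mm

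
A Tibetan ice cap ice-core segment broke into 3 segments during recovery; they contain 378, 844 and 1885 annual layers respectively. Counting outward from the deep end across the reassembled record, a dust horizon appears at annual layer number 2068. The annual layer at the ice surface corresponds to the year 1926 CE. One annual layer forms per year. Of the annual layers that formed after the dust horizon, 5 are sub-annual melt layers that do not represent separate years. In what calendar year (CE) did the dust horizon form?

Total annual layers = 378 + 844 + 1885 = 3107.
3107 − 2068 = 1039 annual layers lie beyond the dust horizon toward the ice surface.
1039 − 5 false = 1034 true annual layers after the dust horizon.
The annual layer at the ice surface is 1926 CE, so the dust horizon dates to 1926 − 1034 = 892 CE.

892 CE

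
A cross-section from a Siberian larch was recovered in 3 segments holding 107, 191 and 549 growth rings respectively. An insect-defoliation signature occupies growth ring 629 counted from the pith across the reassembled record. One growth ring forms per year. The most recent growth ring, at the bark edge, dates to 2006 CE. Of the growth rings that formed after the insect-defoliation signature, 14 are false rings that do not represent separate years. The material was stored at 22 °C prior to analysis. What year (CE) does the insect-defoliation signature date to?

Total growth rings = 107 + 191 + 549 = 847.
Between growth ring 629 and the bark edge there are 847 − 629 = 218 growth rings.
218 − 14 false = 204 true growth rings after the insect-defoliation signature.
The growth ring at the bark edge is 2006 CE, so the insect-defoliation signature dates to 2006 − 204 = 1802 CE.

1802 CE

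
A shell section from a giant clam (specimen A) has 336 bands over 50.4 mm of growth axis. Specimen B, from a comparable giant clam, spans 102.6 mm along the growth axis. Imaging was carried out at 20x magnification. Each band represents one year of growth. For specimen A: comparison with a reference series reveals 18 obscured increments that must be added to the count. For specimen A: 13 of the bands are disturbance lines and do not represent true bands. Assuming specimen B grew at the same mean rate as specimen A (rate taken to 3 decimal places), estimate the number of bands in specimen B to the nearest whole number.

Specimen A: correcting the raw count gives 336 − 13 + 18 = 341 true bands.
A: Extension rate ≈ 50.4 / 341 = 0.148 mm/yr.
B spans 102.6 / 0.148 = 693.24 years ≈ 693 bands.

693 bands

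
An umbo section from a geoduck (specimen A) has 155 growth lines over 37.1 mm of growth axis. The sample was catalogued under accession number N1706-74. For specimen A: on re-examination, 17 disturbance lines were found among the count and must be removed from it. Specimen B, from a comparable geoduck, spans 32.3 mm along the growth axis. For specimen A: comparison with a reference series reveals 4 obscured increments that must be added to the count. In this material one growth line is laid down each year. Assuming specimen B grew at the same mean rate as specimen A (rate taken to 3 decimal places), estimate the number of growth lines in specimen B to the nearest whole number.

Specimen A: adjusted count: 155 − 17 + 4 = 142 growth lines.
A: Extension rate ≈ 37.1 / 142 = 0.261 mm/year.
B spans 32.3 / 0.261 = 123.75 years ≈ 124 growth lines.

124 growth lines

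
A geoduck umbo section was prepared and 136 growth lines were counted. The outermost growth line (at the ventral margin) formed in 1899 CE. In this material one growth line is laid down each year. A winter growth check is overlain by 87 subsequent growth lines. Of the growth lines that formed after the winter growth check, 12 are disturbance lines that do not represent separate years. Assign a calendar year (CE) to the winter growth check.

87 growth lines post-date the winter growth check.
Removing the 12 false growth lines leaves 87 − 12 = 75 true growth lines beyond the winter growth check.
The growth line at the ventral margin is 1899 CE, so the winter growth check dates to 1899 − 75 = 1824 CE.

1824 CE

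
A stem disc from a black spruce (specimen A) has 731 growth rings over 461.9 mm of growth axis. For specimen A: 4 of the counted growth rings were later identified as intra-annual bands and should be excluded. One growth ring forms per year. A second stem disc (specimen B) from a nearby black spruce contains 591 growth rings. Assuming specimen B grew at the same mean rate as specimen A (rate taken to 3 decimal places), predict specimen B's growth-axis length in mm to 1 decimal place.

Specimen A: true growth ring count = 731 − 4 = 727.
A: 461.9 mm over 727 years gives 461.9 / 727 ≈ 0.635 mm/yr.
B's length ≈ 0.635 × 591 = 375.3 mm.

375.3 mm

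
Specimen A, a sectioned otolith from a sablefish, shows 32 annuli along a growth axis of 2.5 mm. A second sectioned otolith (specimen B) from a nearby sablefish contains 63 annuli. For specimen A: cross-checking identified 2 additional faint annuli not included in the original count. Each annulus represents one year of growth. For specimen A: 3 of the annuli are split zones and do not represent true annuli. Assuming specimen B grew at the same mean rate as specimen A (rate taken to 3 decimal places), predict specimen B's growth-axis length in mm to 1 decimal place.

5.1 mm

Specimen A: true annulus count = 32 − 3 + 2 = 31.
A: Extension rate ≈ 2.5 / 31 = 0.081 mm/yr.
Length of B = 0.081 × 63 = 5.1 mm.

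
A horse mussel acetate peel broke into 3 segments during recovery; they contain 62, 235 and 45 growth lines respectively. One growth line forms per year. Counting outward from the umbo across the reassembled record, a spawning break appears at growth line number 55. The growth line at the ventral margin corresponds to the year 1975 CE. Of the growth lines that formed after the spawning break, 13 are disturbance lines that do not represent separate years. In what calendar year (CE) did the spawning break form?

Total growth lines = 62 + 235 + 45 = 342.
The spawning break sits at growth line 55 from the umbo, so 342 − 55 = 287 growth lines formed after it.
Removing the 13 false growth lines leaves 287 − 13 = 274 true growth lines beyond the spawning break.
Counting back 274 years from 1975 CE places the spawning break in 1975 − 274 = 1701 CE.

1701 CE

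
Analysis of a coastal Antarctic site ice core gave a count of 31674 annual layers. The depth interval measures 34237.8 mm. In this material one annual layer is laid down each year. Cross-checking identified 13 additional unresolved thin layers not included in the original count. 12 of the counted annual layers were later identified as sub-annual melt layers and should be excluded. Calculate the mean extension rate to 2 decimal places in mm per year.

1.08 mm per year

Adjusted count: 31674 − 12 + 13 = 31675 annual layers.
Mean rate = 34237.8 mm / 31675 years ≈ 1.08 mm per year.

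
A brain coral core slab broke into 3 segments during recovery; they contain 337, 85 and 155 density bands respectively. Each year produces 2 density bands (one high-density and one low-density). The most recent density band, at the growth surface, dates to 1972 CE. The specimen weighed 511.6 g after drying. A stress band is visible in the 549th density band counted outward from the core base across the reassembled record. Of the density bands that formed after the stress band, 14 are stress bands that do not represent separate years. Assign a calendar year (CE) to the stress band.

1965 CE

Total density bands = 337 + 85 + 155 = 577.
Between density band 549 and the growth surface there are 577 − 549 = 28 density bands.
28 − 14 false = 14 true density bands after the stress band.
14 density bands at 2 per year is 14 / 2 = 7 years.
The density band at the growth surface is 1972 CE, so the stress band dates to 1972 − 7 = 1965 CE.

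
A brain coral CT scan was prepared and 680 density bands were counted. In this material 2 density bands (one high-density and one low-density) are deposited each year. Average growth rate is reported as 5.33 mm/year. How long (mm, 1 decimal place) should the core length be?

1812.2 mm

With 2 density bands per year, 680 / 2 = 340 years.
Predicted length = 5.33 mm/year × 340 years = 1812.2 mm.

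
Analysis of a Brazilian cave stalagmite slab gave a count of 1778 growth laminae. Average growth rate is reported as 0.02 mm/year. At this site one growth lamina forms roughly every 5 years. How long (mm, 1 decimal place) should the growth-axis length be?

At 5 years per growth lamina, 1778 × 5 = 8890 years.
Predicted length = 0.02 mm/year × 8890 years = 177.8 mm.

177.8 mm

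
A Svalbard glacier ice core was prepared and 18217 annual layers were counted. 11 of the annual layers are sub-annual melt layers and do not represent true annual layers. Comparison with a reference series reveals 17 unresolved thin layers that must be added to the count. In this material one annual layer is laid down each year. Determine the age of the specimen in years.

Correcting the raw count gives 18217 − 11 + 17 = 18223 true annual layers.
At one annual layer per year, that is 18223 years.

18223 years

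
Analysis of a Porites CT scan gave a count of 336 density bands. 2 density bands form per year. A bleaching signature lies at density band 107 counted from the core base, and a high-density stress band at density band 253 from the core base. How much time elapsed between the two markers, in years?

253 − 107 = 146 density bands lie between the two events.
With 2 density bands per year, 146 / 2 = 73 years.

73 years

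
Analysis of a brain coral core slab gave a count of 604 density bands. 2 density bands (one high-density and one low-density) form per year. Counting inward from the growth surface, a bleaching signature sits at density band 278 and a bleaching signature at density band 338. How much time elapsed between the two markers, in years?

Separation: 338 − 278 = 60 density bands.
60 density bands at 2 per year is 60 / 2 = 30 years.

30 years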